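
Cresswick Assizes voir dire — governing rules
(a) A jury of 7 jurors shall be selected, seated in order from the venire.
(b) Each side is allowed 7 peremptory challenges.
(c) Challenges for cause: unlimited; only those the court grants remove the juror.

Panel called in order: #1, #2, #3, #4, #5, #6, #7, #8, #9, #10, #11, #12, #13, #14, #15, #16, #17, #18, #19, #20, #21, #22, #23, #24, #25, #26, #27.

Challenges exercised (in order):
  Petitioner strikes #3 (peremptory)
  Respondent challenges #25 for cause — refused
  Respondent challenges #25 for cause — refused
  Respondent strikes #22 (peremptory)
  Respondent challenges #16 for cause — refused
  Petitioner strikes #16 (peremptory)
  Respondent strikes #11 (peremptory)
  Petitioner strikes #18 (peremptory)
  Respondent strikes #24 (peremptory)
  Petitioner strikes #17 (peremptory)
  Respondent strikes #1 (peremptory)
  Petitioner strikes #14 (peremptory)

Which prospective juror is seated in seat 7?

Removed: #1, #3, #11, #14, #16, #17, #18, #22, #24. (#25 stays — for-cause denied.)
Seating in order: seats 1–7 → #2, #4, #5, #6, #7, #8, #9.
So seat 7 is #9.

9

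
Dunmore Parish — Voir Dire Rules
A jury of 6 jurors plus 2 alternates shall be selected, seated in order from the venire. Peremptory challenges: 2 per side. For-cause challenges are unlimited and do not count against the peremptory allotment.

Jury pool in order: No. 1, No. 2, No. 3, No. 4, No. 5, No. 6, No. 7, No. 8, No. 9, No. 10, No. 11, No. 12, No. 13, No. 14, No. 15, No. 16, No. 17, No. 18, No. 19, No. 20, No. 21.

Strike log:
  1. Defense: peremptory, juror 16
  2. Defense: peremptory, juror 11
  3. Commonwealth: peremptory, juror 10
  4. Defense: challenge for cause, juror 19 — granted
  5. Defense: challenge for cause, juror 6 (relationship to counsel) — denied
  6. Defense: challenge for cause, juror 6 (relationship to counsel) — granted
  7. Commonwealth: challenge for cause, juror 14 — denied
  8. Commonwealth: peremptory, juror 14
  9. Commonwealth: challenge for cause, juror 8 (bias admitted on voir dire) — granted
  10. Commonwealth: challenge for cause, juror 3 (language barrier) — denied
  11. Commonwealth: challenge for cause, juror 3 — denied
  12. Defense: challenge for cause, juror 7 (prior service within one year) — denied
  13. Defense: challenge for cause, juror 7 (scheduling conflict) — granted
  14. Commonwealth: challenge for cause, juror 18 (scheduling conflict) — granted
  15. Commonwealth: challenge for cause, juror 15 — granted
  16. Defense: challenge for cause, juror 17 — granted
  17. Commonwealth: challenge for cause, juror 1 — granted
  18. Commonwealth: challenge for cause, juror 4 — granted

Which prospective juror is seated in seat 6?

13

Removed: #1, #4, #6, #7, #8, #10, #11, #14, #15, #16, #17, #18, #19. (#3 stays — for-cause denied.)
Filling seats in venire order through position 6: #2, #3, #5, #9, #12, #13.
So seat 6 is #13.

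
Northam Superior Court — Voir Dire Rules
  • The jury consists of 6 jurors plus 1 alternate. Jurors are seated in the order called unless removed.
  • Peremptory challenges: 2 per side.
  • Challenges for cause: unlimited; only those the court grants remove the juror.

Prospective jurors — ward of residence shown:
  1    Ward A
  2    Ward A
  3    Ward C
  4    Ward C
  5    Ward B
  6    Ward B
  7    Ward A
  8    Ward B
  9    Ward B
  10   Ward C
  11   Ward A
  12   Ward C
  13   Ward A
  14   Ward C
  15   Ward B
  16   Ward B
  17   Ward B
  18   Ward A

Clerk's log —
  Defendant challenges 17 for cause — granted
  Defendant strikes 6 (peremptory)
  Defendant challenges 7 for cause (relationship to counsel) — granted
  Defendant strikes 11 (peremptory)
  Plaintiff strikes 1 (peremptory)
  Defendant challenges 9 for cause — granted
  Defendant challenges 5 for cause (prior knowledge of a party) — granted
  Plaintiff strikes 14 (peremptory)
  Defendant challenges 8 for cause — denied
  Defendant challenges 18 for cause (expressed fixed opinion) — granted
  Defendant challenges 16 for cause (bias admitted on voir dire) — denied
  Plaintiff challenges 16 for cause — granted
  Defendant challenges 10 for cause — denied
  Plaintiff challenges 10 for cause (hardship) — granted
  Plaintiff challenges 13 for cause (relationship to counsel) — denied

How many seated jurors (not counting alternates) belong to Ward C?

3

Removed: #1, #5, #6, #7, #9, #10, #11, #14, #16, #17, #18.
Seated jurors 1–6: #2, #3, #4, #8, #12, #13 (alternates #15 not counted).
Of those, in Ward C: #3, #4, #12 → 3.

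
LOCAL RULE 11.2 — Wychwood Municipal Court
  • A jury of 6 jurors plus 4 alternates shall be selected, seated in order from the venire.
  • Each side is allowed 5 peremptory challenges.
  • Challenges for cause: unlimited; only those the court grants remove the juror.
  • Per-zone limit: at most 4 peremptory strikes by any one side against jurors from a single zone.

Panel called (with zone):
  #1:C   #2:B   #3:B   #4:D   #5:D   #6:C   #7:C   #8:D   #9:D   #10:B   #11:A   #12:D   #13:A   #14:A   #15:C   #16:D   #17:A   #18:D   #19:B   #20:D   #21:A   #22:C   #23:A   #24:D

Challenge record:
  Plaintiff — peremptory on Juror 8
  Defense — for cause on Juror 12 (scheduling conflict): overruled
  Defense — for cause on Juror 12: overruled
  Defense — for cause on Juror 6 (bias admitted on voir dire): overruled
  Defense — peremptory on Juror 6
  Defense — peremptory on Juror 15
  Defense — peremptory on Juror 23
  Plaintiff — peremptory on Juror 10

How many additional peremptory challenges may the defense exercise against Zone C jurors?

2

Defense peremptories so far: #6, #15, #23 — 3 of 5 used, 2 left overall.
Against Zone C: #6, #15 — 2 used; per-zone cap 4 leaves 2.
Binding limit: min(2, 2) = 2.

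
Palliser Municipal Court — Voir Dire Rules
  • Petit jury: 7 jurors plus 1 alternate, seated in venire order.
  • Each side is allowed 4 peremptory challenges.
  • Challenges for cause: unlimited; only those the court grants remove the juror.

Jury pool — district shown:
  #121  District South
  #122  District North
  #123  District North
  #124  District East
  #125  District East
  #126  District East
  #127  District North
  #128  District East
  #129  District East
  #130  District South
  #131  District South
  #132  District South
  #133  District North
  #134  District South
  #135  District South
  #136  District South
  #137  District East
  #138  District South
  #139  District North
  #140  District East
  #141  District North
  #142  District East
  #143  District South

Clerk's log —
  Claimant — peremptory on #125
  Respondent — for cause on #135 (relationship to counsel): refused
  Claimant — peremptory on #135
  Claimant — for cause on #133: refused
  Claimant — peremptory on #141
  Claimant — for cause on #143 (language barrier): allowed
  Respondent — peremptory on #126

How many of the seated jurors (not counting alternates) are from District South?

1

Removed: #125, #126, #135, #141, #143.
Seated jurors 1–7: #121, #122, #123, #124, #127, #128, #129 (alternates #130 not counted).
Of those, in District South: #121 → 1.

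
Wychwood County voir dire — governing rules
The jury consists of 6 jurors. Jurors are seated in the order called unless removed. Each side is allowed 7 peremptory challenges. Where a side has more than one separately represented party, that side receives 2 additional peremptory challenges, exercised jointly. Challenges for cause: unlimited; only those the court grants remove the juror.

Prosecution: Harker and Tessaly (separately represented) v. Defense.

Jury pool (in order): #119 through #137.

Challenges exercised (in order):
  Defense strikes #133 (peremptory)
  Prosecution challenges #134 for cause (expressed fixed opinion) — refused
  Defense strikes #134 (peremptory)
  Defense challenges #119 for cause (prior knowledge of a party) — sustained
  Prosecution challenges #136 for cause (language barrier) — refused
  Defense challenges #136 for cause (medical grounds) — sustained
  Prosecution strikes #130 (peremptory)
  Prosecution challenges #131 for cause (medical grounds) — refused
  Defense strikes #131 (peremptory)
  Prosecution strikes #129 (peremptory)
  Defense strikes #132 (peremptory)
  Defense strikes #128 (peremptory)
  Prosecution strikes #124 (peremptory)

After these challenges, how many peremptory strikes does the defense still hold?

Defense allotment: 7.
Defense peremptories used: #133, #134, #131, #132, #128 — 5 (for-cause on #119, #136 don't count).
Remaining: 7 − 5 = 2.

2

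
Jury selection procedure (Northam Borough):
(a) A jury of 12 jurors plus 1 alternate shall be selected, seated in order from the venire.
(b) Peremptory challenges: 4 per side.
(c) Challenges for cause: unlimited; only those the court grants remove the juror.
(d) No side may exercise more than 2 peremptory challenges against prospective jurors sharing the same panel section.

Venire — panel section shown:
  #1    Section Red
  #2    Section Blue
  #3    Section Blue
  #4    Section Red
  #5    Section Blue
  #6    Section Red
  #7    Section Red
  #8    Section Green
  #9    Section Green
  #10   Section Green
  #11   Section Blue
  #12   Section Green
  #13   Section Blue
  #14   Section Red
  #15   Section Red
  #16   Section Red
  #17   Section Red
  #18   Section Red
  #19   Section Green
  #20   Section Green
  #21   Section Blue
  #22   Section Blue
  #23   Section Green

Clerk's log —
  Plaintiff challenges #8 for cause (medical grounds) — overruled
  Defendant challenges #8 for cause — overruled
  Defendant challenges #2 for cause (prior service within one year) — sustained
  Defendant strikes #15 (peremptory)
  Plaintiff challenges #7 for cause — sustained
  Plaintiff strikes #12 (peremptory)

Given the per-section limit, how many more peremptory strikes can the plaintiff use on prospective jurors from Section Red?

2

Plaintiff peremptories so far: #12 — 1 of 4 used, 3 left overall.
Against Section Red: none yet — per-section cap 2 leaves 2.
Binding limit: min(3, 2) = 2.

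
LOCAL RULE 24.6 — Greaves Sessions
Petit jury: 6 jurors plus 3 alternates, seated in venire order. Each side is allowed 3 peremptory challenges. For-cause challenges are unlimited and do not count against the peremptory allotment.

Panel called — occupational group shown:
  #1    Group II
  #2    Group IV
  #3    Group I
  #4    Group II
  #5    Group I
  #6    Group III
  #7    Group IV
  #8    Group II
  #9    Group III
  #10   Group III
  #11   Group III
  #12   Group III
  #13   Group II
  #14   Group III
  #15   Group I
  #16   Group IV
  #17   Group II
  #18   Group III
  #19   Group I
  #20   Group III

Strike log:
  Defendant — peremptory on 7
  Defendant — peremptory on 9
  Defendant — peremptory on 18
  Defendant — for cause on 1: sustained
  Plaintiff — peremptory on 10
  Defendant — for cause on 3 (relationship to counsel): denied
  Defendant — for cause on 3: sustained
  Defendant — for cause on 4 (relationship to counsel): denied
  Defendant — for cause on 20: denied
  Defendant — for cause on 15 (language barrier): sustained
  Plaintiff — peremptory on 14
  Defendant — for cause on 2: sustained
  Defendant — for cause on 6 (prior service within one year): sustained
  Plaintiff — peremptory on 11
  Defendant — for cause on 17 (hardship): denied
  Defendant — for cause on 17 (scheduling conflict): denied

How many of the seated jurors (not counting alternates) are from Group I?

1

Removed: #1, #2, #3, #6, #7, #9, #10, #11, #14, #15, #18.
Seated jurors 1–6: #4, #5, #8, #12, #13, #16 (alternates #17, #19, #20 not counted).
Of those, in Group I: #5 → 1.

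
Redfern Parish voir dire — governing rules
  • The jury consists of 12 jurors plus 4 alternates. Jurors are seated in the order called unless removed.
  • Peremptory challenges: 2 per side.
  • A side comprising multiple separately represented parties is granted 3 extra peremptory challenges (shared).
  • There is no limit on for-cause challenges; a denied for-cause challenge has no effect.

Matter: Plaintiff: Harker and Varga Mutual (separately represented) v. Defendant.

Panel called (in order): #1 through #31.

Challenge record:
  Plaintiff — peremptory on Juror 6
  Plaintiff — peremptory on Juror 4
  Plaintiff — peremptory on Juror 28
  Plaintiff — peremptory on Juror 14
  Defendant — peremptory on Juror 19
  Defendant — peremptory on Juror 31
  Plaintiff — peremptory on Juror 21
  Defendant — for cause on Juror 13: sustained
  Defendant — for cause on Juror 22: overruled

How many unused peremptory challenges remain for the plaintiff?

0

Plaintiff allotment: 2 base + 3 multi-party = 5.
Plaintiff peremptories used: #6, #4, #28, #14, #21 — 5.
Remaining: 5 − 5 = 0.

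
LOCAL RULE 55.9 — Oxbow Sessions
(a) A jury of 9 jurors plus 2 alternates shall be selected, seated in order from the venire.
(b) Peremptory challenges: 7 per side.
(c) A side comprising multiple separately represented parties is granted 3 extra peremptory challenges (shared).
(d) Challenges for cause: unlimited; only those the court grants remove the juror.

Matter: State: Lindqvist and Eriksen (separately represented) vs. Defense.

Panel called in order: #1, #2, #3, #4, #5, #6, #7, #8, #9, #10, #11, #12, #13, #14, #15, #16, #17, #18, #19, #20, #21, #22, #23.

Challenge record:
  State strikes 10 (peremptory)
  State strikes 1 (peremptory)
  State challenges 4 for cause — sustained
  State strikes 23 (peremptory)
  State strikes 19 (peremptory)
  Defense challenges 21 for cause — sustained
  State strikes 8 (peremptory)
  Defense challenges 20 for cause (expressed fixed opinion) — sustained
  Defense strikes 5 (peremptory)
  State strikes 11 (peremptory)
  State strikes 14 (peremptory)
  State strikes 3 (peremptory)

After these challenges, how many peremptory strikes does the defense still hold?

6

Defense allotment: 7.
Defense peremptories used: #5 — 1 (for-cause on #21, #20 don't count).
Remaining: 7 − 1 = 6.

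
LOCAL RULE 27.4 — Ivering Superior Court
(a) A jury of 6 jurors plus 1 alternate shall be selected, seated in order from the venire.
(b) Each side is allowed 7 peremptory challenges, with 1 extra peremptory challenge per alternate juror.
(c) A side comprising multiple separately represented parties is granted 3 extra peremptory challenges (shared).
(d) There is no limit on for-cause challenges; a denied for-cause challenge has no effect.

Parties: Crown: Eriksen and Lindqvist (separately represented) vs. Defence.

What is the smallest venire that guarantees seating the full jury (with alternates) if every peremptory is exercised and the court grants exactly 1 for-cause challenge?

27

Seats to fill: 6 + 1 alternates = 7.
Peremptories — Crown: 7 + 1×1 + 3 = 11; Defence: 7 + 1×1 = 8; total 19.
For-cause removals: 1.
Minimum venire: 7 + 19 + 1 = 27.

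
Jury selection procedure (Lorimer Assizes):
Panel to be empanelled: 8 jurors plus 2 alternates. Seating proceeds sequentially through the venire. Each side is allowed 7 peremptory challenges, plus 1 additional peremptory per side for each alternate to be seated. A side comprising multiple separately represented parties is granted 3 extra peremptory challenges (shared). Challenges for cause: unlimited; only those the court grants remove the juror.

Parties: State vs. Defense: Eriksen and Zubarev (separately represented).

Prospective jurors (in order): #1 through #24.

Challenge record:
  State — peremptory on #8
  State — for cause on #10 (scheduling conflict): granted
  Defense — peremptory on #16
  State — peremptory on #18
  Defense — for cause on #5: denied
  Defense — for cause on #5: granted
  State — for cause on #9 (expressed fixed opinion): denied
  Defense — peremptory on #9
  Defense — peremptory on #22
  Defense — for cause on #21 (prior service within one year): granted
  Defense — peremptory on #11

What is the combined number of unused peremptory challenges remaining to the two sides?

15

State allotment: 7 base + 1 × 2 alternates = 9. Defense allotment: 7 base + 1 × 2 alternates + 3 multi-party = 12.
State peremptories used: #8, #18 — 2 (for-cause on #10, #9 don't count).
Defense peremptories used: #16, #9, #22, #11 — 4 (for-cause on #5, #5, #21 don't count).
Remaining: (9 − 2) + (12 − 4) = 15.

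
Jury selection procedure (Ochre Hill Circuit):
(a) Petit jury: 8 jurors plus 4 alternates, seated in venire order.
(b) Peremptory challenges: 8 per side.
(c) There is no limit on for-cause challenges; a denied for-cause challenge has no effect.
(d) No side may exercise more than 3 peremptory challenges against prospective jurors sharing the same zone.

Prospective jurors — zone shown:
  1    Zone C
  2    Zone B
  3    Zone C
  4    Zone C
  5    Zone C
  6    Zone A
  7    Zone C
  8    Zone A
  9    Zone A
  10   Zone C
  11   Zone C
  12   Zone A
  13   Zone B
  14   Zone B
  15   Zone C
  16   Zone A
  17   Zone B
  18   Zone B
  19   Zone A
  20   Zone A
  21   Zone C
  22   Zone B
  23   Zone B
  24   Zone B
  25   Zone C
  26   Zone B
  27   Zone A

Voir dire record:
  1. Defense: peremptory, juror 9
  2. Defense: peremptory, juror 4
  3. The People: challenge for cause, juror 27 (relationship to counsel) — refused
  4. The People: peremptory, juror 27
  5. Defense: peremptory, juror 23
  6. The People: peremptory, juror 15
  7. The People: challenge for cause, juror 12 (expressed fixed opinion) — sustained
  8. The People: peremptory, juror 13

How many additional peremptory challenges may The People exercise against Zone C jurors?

2

The People peremptories so far: #27, #15, #13 — 3 of 8 used, 5 left overall.
Against Zone C: #15 — 1 used; per-zone cap 3 leaves 2.
Binding limit: min(5, 2) = 2.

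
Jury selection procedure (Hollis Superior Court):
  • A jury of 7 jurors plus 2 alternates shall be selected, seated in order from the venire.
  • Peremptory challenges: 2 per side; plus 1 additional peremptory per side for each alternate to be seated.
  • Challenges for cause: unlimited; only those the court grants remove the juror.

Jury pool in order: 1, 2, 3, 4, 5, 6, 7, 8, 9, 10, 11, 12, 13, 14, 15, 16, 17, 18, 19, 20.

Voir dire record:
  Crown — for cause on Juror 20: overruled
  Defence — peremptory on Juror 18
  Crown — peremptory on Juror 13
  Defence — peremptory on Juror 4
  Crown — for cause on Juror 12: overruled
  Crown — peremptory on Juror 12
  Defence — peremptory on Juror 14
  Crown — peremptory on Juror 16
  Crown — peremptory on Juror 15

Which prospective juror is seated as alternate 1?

Removed: #4, #12, #13, #14, #15, #16, #18. (#20 stays — for-cause denied.)
Seating in order: seats 1–7 → #1, #2, #3, #5, #6, #7, #8; alternates → #9, #10.
So alternate 1 is #9.

9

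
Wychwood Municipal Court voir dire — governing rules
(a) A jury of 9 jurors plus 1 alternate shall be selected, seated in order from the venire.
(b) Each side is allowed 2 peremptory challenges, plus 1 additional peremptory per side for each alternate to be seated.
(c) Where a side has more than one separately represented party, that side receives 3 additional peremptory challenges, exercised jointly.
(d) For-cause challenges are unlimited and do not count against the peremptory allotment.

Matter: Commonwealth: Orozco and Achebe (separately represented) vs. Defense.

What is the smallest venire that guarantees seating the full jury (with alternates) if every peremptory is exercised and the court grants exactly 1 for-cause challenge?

20

Seats to fill: 9 + 1 alternates = 10.
Peremptories — Commonwealth: 2 + 1×1 + 3 = 6; Defense: 2 + 1×1 = 3; total 9.
For-cause removals: 1.
Minimum venire: 10 + 9 + 1 = 20.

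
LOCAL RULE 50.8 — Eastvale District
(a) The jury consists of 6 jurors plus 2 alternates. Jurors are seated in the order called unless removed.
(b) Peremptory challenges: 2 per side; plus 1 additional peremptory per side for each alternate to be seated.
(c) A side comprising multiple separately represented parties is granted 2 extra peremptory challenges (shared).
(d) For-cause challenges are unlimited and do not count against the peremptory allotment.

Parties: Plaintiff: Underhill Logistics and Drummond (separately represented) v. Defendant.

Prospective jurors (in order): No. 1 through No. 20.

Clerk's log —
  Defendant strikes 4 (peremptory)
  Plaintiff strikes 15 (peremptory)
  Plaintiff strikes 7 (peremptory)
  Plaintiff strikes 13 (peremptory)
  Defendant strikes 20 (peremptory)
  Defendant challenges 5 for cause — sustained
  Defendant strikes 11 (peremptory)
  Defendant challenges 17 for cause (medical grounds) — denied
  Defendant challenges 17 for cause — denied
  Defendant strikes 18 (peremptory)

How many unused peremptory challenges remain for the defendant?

Defendant allotment: 2 base + 1 × 2 alternates = 4.
Defendant peremptories used: #4, #20, #11, #18 — 4 (for-cause on #5, #17, #17 don't count).
Remaining: 4 − 4 = 0.

0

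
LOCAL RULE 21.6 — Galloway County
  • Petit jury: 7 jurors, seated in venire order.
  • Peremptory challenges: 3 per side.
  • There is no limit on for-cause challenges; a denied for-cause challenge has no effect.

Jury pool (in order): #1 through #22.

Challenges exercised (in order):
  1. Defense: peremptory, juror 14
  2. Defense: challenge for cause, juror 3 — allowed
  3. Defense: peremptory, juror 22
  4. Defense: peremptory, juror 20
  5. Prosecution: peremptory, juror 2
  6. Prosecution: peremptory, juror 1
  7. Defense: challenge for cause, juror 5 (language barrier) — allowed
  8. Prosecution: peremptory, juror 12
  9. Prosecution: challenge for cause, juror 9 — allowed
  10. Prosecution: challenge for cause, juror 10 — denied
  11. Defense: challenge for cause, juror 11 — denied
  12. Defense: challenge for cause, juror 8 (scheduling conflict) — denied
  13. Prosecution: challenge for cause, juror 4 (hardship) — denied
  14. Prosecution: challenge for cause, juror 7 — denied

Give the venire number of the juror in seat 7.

13

Removed: #1, #2, #3, #5, #9, #12, #14, #20, #22. (#4, #7, #8, #10, #11 stay — for-cause denied.)
Seating in order: seats 1–7 → #4, #6, #7, #8, #10, #11, #13.
So seat 7 is #13.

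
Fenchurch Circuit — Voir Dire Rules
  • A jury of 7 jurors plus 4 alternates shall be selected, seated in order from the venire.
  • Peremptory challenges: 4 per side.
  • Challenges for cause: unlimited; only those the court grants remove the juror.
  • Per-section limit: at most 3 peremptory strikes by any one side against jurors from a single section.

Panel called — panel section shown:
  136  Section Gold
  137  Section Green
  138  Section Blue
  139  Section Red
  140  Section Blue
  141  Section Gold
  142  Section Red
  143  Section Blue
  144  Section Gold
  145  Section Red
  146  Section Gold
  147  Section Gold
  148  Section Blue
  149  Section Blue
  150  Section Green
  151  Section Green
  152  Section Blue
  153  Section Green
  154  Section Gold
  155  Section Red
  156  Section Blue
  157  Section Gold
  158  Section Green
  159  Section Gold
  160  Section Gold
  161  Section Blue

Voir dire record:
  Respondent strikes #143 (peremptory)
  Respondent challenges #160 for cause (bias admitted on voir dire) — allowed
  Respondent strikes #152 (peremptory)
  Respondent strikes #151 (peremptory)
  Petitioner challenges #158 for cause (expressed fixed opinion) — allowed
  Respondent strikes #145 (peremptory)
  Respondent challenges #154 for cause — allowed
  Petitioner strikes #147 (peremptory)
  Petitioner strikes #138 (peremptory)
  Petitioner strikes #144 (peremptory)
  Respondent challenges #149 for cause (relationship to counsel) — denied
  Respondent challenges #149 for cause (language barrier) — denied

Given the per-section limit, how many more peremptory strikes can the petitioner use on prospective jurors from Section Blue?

Petitioner peremptories so far: #147, #138, #144 — 3 of 4 used, 1 left overall.
Against Section Blue: #138 — 1 used; per-section cap 3 leaves 2.
Binding limit: min(1, 2) = 1.

1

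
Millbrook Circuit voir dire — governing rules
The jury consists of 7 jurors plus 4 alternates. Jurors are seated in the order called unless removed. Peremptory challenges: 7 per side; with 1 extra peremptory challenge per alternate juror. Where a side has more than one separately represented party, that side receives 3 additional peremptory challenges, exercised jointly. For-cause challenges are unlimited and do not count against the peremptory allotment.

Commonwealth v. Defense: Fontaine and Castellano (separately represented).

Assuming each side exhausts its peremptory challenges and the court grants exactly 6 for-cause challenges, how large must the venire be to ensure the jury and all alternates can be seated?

42

Seats to fill: 7 + 4 alternates = 11.
Peremptories — Commonwealth: 7 + 1×4 = 11; Defense: 7 + 1×4 + 3 = 14; total 25.
For-cause removals: 6.
Minimum venire: 11 + 25 + 6 = 42.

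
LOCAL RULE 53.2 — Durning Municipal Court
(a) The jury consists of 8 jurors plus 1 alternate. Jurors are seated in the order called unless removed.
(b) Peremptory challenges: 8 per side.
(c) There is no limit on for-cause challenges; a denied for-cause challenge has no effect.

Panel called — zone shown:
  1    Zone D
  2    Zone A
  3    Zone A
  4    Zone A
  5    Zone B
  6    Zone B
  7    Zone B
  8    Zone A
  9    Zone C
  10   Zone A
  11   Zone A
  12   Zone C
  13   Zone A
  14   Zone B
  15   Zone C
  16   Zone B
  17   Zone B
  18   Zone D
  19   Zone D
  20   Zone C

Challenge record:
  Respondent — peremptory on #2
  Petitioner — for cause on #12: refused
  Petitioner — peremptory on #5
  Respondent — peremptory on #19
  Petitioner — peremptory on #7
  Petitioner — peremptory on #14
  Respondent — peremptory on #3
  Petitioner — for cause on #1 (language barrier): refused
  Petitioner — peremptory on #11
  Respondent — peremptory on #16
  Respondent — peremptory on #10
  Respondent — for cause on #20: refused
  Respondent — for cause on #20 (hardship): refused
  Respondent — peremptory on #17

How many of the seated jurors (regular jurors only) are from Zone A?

Removed: #2, #3, #5, #7, #10, #11, #14, #16, #17, #19.
Seated jurors 1–8: #1, #4, #6, #8, #9, #12, #13, #15 (alternates #18 not counted).
Of those, in Zone A: #4, #8, #13 → 3.

3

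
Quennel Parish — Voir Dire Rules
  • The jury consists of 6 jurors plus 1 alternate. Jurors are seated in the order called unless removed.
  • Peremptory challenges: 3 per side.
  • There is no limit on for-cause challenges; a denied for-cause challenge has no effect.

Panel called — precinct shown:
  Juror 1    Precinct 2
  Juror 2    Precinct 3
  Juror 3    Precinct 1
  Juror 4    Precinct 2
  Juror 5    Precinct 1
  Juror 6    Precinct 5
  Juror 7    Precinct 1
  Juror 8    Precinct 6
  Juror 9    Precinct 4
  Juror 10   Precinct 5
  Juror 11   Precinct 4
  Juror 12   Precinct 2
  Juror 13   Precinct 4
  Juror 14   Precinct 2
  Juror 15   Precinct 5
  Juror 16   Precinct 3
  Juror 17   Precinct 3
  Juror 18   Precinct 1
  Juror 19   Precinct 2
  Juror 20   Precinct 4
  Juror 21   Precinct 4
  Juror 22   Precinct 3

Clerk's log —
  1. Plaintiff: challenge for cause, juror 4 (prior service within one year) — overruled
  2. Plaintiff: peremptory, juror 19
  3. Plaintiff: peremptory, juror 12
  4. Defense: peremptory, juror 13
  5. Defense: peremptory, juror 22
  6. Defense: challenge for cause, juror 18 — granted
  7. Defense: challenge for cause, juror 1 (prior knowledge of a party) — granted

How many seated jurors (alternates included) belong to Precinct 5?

Removed: #1, #12, #13, #18, #19, #22.
Seated (7 incl. alternates): #2, #3, #4, #5, #6, #7, #8.
Of those, in Precinct 5: #6 → 1.

1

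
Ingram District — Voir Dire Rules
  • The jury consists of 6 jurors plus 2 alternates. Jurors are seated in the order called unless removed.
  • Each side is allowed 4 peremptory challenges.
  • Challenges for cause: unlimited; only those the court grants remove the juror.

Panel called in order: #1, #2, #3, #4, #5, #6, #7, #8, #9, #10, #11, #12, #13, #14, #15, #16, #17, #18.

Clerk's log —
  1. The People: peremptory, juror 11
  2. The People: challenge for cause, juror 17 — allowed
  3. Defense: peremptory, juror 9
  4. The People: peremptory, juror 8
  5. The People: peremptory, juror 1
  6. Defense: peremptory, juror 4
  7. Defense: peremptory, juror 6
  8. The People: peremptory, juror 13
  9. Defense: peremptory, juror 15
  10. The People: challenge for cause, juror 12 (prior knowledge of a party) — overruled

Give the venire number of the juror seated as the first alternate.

Removed: #1, #4, #6, #8, #9, #11, #13, #15, #17. (#12 stays — for-cause denied.)
Seating in order: seats 1–6 → #2, #3, #5, #7, #10, #12; alternates → #14, #16.
So alternate 1 is #14.

14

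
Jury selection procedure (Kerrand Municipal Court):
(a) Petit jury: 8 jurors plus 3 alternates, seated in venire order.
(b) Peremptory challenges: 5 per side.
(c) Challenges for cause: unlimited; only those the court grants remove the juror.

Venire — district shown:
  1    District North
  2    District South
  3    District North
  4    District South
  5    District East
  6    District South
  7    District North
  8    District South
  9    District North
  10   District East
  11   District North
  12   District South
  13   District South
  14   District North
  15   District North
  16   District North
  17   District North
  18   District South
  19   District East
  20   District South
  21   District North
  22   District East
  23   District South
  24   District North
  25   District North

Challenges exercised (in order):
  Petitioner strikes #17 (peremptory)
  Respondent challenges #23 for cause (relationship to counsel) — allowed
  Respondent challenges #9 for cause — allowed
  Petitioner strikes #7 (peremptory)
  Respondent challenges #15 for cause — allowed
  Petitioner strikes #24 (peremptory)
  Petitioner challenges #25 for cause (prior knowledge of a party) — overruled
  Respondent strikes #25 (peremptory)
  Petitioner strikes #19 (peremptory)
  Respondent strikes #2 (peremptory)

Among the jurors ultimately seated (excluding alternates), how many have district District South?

3

Removed: #2, #7, #9, #15, #17, #19, #23, #24, #25.
Seated jurors 1–8: #1, #3, #4, #5, #6, #8, #10, #11 (alternates #12, #13, #14 not counted).
Of those, in District South: #4, #6, #8 → 3.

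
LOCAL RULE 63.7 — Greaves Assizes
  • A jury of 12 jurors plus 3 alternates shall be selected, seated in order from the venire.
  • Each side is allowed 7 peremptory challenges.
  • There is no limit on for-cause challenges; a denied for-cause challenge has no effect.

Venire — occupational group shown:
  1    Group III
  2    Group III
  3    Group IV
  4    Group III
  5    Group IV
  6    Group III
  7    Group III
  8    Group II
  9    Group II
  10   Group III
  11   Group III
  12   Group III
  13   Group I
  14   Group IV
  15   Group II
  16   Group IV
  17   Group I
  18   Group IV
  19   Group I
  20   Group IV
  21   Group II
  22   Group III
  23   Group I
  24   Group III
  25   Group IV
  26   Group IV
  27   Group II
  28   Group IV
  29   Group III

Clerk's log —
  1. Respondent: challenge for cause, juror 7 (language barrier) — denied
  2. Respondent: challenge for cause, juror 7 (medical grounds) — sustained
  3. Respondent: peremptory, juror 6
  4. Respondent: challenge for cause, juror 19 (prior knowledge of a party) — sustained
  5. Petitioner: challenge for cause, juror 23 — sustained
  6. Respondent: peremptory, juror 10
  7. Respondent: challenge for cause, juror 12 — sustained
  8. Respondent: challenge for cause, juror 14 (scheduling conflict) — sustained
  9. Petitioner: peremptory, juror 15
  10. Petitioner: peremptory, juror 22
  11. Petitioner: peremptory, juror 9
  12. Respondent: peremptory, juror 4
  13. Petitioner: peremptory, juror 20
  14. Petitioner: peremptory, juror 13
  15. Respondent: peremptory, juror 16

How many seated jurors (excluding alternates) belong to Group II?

Removed: #4, #6, #7, #9, #10, #12, #13, #14, #15, #16, #19, #20, #22, #23.
Seated jurors 1–12: #1, #2, #3, #5, #8, #11, #17, #18, #21, #24, #25, #26 (alternates #27, #28, #29 not counted).
Of those, in Group II: #8, #21 → 2.

2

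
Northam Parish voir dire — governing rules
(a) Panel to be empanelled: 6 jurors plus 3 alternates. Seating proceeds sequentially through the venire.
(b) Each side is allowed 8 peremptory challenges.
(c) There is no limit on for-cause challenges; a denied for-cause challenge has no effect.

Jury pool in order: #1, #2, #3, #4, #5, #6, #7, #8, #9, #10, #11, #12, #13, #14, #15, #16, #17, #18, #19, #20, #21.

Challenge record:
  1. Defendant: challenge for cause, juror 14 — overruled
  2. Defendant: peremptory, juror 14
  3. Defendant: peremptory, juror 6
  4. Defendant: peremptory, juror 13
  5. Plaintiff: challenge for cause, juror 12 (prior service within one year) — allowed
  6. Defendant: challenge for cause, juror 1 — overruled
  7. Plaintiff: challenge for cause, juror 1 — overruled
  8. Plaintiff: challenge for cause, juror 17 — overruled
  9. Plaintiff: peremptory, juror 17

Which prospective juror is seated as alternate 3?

10

Removed: #6, #12, #13, #14, #17. (#1 stays — for-cause denied.)
Seating in order: seats 1–6 → #1, #2, #3, #4, #5, #7; alternates → #8, #9, #10.
So alternate 3 is #10.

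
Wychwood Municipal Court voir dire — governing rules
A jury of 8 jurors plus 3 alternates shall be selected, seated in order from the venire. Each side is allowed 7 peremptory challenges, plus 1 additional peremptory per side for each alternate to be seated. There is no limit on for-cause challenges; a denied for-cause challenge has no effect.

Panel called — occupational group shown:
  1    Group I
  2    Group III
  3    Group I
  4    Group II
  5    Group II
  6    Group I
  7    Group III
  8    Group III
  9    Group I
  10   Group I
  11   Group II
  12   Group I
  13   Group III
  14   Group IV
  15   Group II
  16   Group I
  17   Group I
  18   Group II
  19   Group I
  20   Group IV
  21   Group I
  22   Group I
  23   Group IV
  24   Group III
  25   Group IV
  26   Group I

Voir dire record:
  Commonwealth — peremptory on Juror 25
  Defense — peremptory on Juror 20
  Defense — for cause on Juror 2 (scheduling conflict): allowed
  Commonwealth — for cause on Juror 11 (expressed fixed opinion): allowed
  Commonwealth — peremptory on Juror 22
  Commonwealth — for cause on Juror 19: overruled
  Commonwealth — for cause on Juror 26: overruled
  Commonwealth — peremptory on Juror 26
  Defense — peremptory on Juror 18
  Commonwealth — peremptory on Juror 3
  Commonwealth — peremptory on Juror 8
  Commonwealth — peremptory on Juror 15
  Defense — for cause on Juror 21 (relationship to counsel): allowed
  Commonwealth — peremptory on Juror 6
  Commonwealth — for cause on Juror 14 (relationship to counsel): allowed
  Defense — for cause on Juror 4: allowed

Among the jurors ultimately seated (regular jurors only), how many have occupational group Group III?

Removed: #2, #3, #4, #6, #8, #11, #14, #15, #18, #20, #21, #22, #25, #26.
Seated jurors 1–8: #1, #5, #7, #9, #10, #12, #13, #16 (alternates #17, #19, #23 not counted).
Of those, in Group III: #7, #13 → 2.

2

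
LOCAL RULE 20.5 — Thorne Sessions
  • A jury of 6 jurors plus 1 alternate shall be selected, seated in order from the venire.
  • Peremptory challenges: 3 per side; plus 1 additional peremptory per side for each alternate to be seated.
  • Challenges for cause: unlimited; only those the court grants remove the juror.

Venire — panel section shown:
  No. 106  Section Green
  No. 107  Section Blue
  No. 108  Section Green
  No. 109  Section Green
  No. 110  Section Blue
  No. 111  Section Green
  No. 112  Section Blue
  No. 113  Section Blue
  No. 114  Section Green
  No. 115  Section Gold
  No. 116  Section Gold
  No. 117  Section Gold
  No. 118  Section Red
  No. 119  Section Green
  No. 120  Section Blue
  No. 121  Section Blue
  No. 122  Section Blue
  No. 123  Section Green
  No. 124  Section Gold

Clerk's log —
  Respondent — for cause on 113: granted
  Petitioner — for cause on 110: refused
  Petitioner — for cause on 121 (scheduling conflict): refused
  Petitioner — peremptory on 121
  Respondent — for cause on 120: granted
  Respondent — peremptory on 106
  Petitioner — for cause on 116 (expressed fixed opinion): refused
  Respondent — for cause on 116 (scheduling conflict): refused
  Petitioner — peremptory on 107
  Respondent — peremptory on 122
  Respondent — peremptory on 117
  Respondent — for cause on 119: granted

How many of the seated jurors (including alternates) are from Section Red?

Removed: #106, #107, #113, #117, #119, #120, #121, #122.
Seated (7 incl. alternates): #108, #109, #110, #111, #112, #114, #115.
None of those are in Section Red → 0.

0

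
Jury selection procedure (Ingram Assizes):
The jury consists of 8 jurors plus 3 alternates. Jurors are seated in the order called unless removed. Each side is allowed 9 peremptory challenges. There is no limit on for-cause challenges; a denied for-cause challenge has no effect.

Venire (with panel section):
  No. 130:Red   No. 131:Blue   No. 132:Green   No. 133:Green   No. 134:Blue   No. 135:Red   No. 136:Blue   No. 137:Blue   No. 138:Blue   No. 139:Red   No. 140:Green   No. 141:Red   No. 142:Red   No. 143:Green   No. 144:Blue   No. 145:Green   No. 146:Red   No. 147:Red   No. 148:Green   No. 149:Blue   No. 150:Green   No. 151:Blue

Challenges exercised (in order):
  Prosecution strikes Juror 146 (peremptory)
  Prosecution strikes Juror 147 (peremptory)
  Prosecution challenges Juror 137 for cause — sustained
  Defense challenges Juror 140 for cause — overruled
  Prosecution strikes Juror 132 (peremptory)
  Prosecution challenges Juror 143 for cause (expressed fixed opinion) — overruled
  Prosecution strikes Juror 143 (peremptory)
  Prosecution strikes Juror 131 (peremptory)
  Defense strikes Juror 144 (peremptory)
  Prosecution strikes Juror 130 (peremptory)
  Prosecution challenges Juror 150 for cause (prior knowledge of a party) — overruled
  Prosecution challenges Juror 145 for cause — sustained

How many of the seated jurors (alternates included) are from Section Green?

Removed: #130, #131, #132, #137, #143, #144, #145, #146, #147.
Seated (11 incl. alternates): #133, #134, #135, #136, #138, #139, #140, #141, #142, #148, #149.
Of those, in Section Green: #133, #140, #148 → 3.

3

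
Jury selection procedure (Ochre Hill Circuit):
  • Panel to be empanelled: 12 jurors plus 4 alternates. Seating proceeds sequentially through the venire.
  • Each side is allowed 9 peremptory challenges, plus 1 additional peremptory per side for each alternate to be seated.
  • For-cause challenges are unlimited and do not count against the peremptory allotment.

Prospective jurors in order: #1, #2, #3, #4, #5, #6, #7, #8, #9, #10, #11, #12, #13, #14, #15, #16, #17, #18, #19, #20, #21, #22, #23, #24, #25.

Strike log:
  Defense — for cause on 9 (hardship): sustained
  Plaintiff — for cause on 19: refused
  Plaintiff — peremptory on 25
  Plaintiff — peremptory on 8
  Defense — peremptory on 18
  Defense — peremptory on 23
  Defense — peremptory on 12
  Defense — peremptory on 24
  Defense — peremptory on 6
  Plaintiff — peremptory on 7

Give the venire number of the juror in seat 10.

Removed: #6, #7, #8, #9, #12, #18, #23, #24, #25. (#19 stays — for-cause denied.)
Seating in order: seats 1–12 → #1, #2, #3, #4, #5, #10, #11, #13, #14, #15, #16, #17; alternates → #19, #20, #21, #22.
So seat 10 is #15.

15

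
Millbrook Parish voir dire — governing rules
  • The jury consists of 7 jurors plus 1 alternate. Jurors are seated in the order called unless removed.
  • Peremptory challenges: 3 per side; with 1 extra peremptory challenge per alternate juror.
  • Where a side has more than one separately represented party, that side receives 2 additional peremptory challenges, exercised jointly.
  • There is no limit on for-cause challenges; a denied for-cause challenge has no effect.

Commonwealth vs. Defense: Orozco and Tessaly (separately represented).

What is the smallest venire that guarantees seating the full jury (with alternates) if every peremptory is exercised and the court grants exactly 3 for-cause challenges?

Seats to fill: 7 + 1 alternates = 8.
Peremptories — Commonwealth: 3 + 1×1 = 4; Defense: 3 + 1×1 + 2 = 6; total 10.
For-cause removals: 3.
Minimum venire: 8 + 10 + 3 = 21.

21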